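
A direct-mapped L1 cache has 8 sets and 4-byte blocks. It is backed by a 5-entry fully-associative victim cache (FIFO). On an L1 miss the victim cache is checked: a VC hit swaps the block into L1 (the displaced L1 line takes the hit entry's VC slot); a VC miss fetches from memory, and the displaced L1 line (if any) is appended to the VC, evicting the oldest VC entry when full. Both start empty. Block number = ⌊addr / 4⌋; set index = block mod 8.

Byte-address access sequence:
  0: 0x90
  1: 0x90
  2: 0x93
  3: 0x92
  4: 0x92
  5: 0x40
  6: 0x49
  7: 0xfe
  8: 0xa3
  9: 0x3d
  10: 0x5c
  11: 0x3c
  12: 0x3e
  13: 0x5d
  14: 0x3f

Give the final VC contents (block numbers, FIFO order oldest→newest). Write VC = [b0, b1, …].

0: 0x90 (blk 36, set 4) → MISS  vc=[]
1: 0x90 (blk 36, set 4) → L1-HIT  vc=[]
2: 0x93 (blk 36, set 4) → L1-HIT  vc=[]
3: 0x92 (blk 36, set 4) → L1-HIT  vc=[]
4: 0x92 (blk 36, set 4) → L1-HIT  vc=[]
5: 0x40 (blk 16, set 0) → MISS  vc=[]
6: 0x49 (blk 18, set 2) → MISS  vc=[]
7: 0xfe (blk 63, set 7) → MISS  vc=[]
8: 0xa3 (blk 40, set 0) → MISS  vc=[16]
9: 0x3d (blk 15, set 7) → MISS  vc=[16, 63]
10: 0x5c (blk 23, set 7) → MISS  vc=[16, 63, 15]
11: 0x3c (blk 15, set 7) → VC-HIT  vc=[16, 63, 23]
12: 0x3e (blk 15, set 7) → L1-HIT  vc=[16, 63, 23]
13: 0x5d (blk 23, set 7) → VC-HIT  vc=[16, 63, 15]
14: 0x3f (blk 15, set 7) → VC-HIT  vc=[16, 63, 23]

VC = [16, 63, 23]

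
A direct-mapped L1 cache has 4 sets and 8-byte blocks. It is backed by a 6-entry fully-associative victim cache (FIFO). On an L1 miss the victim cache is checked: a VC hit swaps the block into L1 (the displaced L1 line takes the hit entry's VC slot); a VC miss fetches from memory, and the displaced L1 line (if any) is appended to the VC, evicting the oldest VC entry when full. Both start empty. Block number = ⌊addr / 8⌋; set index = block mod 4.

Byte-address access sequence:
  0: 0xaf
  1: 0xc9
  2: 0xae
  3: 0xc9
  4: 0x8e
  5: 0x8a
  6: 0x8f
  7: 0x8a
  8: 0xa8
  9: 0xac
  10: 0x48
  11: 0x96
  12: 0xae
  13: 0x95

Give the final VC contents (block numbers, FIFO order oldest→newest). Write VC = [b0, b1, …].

VC = [17, 25, 9]

0: 0xaf (blk 21, set 1) → MISS  vc=[]
1: 0xc9 (blk 25, set 1) → MISS  vc=[21]
2: 0xae (blk 21, set 1) → VC-HIT  vc=[25]
3: 0xc9 (blk 25, set 1) → VC-HIT  vc=[21]
4: 0x8e (blk 17, set 1) → MISS  vc=[21, 25]
5: 0x8a (blk 17, set 1) → L1-HIT  vc=[21, 25]
6: 0x8f (blk 17, set 1) → L1-HIT  vc=[21, 25]
7: 0x8a (blk 17, set 1) → L1-HIT  vc=[21, 25]
8: 0xa8 (blk 21, set 1) → VC-HIT  vc=[17, 25]
9: 0xac (blk 21, set 1) → L1-HIT  vc=[17, 25]
10: 0x48 (blk 9, set 1) → MISS  vc=[17, 25, 21]
11: 0x96 (blk 18, set 2) → MISS  vc=[17, 25, 21]
12: 0xae (blk 21, set 1) → VC-HIT  vc=[17, 25, 9]
13: 0x95 (blk 18, set 2) → L1-HIT  vc=[17, 25, 9]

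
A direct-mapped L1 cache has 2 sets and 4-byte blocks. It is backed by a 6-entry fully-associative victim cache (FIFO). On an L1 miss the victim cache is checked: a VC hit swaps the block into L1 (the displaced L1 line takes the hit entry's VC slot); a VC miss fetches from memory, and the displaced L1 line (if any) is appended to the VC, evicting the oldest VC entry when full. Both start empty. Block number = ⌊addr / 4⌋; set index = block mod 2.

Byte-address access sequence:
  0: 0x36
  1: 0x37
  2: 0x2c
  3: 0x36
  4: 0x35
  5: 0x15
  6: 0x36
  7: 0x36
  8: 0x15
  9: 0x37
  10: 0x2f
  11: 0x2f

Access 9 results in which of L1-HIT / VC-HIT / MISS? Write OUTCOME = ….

OUTCOME = VC-HIT

#0 0x36→b13/s1 MISS; vc=[]
#1 0x37→b13/s1 L1-HIT; vc=[]
#2 0x2c→b11/s1 MISS; vc=[13]
#3 0x36→b13/s1 VC-HIT; vc=[11]
#4 0x35→b13/s1 L1-HIT; vc=[11]
#5 0x15→b5/s1 MISS; vc=[11,13]
#6 0x36→b13/s1 VC-HIT; vc=[11,5]
#7 0x36→b13/s1 L1-HIT; vc=[11,5]
#8 0x15→b5/s1 VC-HIT; vc=[11,13]
#9 0x37→b13/s1 VC-HIT; vc=[11,5]
#10 0x2f→b11/s1 VC-HIT; vc=[13,5]
#11 0x2f→b11/s1 L1-HIT; vc=[13,5]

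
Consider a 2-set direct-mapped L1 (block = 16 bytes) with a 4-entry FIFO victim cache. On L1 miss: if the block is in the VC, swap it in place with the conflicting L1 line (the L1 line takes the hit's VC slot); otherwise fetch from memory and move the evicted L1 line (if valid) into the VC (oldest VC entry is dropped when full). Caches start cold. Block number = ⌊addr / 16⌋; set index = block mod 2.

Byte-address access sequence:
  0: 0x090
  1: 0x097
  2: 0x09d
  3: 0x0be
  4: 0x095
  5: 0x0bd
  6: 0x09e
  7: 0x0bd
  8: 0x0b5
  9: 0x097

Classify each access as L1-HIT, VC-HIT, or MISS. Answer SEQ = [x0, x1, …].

SEQ = [MISS, L1-HIT, L1-HIT, MISS, VC-HIT, VC-HIT, VC-HIT, VC-HIT, L1-HIT, VC-HIT]

0: 0x90 (blk 9, set 1) → MISS  vc=[]
1: 0x97 (blk 9, set 1) → L1-HIT  vc=[]
2: 0x9d (blk 9, set 1) → L1-HIT  vc=[]
3: 0xbe (blk 11, set 1) → MISS  vc=[9]
4: 0x95 (blk 9, set 1) → VC-HIT  vc=[11]
5: 0xbd (blk 11, set 1) → VC-HIT  vc=[9]
6: 0x9e (blk 9, set 1) → VC-HIT  vc=[11]
7: 0xbd (blk 11, set 1) → VC-HIT  vc=[9]
8: 0xb5 (blk 11, set 1) → L1-HIT  vc=[9]
9: 0x97 (blk 9, set 1) → VC-HIT  vc=[11]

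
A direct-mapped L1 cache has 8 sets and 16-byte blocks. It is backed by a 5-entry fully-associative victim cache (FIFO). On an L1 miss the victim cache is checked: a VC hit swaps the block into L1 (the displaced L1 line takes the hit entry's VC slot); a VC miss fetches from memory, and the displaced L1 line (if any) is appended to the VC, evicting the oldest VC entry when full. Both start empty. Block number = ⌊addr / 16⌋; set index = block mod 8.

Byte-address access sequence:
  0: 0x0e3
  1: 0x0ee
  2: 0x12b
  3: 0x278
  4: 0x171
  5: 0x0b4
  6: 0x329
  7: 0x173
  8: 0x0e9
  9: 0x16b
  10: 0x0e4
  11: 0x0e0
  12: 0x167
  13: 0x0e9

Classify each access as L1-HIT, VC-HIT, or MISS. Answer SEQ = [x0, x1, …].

0: 0xe3 (blk 14, set 6) → MISS  vc=[]
1: 0xee (blk 14, set 6) → L1-HIT  vc=[]
2: 0x12b (blk 18, set 2) → MISS  vc=[]
3: 0x278 (blk 39, set 7) → MISS  vc=[]
4: 0x171 (blk 23, set 7) → MISS  vc=[39]
5: 0xb4 (blk 11, set 3) → MISS  vc=[39]
6: 0x329 (blk 50, set 2) → MISS  vc=[39, 18]
7: 0x173 (blk 23, set 7) → L1-HIT  vc=[39, 18]
8: 0xe9 (blk 14, set 6) → L1-HIT  vc=[39, 18]
9: 0x16b (blk 22, set 6) → MISS  vc=[39, 18, 14]
10: 0xe4 (blk 14, set 6) → VC-HIT  vc=[39, 18, 22]
11: 0xe0 (blk 14, set 6) → L1-HIT  vc=[39, 18, 22]
12: 0x167 (blk 22, set 6) → VC-HIT  vc=[39, 18, 14]
13: 0xe9 (blk 14, set 6) → VC-HIT  vc=[39, 18, 22]

SEQ = [MISS, L1-HIT, MISS, MISS, MISS, MISS, MISS, L1-HIT, L1-HIT, MISS, VC-HIT, L1-HIT, VC-HIT, VC-HIT]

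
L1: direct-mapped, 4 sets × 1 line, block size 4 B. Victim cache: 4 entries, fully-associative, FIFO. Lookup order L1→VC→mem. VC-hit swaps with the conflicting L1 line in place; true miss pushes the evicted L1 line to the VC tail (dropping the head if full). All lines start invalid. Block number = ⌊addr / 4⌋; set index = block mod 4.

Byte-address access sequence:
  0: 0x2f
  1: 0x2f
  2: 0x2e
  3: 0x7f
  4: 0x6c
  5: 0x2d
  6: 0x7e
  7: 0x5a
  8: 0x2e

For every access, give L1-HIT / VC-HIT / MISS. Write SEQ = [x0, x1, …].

0: 0x2f (blk 11, set 3) → MISS  vc=[]
1: 0x2f (blk 11, set 3) → L1-HIT  vc=[]
2: 0x2e (blk 11, set 3) → L1-HIT  vc=[]
3: 0x7f (blk 31, set 3) → MISS  vc=[11]
4: 0x6c (blk 27, set 3) → MISS  vc=[11, 31]
5: 0x2d (blk 11, set 3) → VC-HIT  vc=[27, 31]
6: 0x7e (blk 31, set 3) → VC-HIT  vc=[27, 11]
7: 0x5a (blk 22, set 2) → MISS  vc=[27, 11]
8: 0x2e (blk 11, set 3) → VC-HIT  vc=[27, 31]

SEQ = [MISS, L1-HIT, L1-HIT, MISS, MISS, VC-HIT, VC-HIT, MISS, VC-HIT]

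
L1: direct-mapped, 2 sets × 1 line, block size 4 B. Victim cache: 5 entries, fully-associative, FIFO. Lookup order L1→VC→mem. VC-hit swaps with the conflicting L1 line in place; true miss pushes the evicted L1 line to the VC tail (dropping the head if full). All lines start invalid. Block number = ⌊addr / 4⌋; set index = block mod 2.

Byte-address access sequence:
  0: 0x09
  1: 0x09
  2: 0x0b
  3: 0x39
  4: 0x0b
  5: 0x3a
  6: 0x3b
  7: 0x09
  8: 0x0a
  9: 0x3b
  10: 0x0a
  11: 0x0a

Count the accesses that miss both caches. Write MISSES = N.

  [0] addr=0x9 blk=2 s=0: MISS | VC []
  [1] addr=0x9 blk=2 s=0: L1-HIT | VC []
  [2] addr=0xb blk=2 s=0: L1-HIT | VC []
  [3] addr=0x39 blk=14 s=0: MISS | VC [2]
  [4] addr=0xb blk=2 s=0: VC-HIT | VC [14]
  [5] addr=0x3a blk=14 s=0: VC-HIT | VC [2]
  [6] addr=0x3b blk=14 s=0: L1-HIT | VC [2]
  [7] addr=0x9 blk=2 s=0: VC-HIT | VC [14]
  [8] addr=0xa blk=2 s=0: L1-HIT | VC [14]
  [9] addr=0x3b blk=14 s=0: VC-HIT | VC [2]
  [10] addr=0xa blk=2 s=0: VC-HIT | VC [14]
  [11] addr=0xa blk=2 s=0: L1-HIT | VC [14]

MISSES = 2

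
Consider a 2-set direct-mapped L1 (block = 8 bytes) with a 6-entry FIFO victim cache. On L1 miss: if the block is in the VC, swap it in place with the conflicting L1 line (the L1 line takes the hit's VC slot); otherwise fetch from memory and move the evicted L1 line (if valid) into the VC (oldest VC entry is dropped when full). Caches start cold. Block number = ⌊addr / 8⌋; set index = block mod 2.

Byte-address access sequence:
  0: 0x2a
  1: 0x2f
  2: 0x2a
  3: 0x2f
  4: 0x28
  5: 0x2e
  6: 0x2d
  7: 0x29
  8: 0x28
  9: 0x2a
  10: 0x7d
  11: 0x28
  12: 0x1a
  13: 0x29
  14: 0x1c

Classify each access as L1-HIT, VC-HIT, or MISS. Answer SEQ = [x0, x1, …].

0: 0x2a (blk 5, set 1) → MISS  vc=[]
1: 0x2f (blk 5, set 1) → L1-HIT  vc=[]
2: 0x2a (blk 5, set 1) → L1-HIT  vc=[]
3: 0x2f (blk 5, set 1) → L1-HIT  vc=[]
4: 0x28 (blk 5, set 1) → L1-HIT  vc=[]
5: 0x2e (blk 5, set 1) → L1-HIT  vc=[]
6: 0x2d (blk 5, set 1) → L1-HIT  vc=[]
7: 0x29 (blk 5, set 1) → L1-HIT  vc=[]
8: 0x28 (blk 5, set 1) → L1-HIT  vc=[]
9: 0x2a (blk 5, set 1) → L1-HIT  vc=[]
10: 0x7d (blk 15, set 1) → MISS  vc=[5]
11: 0x28 (blk 5, set 1) → VC-HIT  vc=[15]
12: 0x1a (blk 3, set 1) → MISS  vc=[15, 5]
13: 0x29 (blk 5, set 1) → VC-HIT  vc=[15, 3]
14: 0x1c (blk 3, set 1) → VC-HIT  vc=[15, 5]

SEQ = [MISS, L1-HIT, L1-HIT, L1-HIT, L1-HIT, L1-HIT, L1-HIT, L1-HIT, L1-HIT, L1-HIT, MISS, VC-HIT, MISS, VC-HIT, VC-HIT]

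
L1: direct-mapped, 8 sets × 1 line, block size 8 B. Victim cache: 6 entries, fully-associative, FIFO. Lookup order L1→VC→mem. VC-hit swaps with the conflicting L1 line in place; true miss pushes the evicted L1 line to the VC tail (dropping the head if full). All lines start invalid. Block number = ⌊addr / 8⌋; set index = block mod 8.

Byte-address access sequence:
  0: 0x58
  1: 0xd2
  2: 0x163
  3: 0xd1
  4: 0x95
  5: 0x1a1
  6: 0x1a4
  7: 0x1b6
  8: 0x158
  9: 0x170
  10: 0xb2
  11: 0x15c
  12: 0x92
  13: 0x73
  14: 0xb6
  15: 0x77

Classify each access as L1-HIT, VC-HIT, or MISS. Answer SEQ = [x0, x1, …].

#0 0x58→b11/s3 MISS; vc=[]
#1 0xd2→b26/s2 MISS; vc=[]
#2 0x163→b44/s4 MISS; vc=[]
#3 0xd1→b26/s2 L1-HIT; vc=[]
#4 0x95→b18/s2 MISS; vc=[26]
#5 0x1a1→b52/s4 MISS; vc=[26,44]
#6 0x1a4→b52/s4 L1-HIT; vc=[26,44]
#7 0x1b6→b54/s6 MISS; vc=[26,44]
#8 0x158→b43/s3 MISS; vc=[26,44,11]
#9 0x170→b46/s6 MISS; vc=[26,44,11,54]
#10 0xb2→b22/s6 MISS; vc=[26,44,11,54,46]
#11 0x15c→b43/s3 L1-HIT; vc=[26,44,11,54,46]
#12 0x92→b18/s2 L1-HIT; vc=[26,44,11,54,46]
#13 0x73→b14/s6 MISS; vc=[26,44,11,54,46,22]
#14 0xb6→b22/s6 VC-HIT; vc=[26,44,11,54,46,14]
#15 0x77→b14/s6 VC-HIT; vc=[26,44,11,54,46,22]

SEQ = [MISS, MISS, MISS, L1-HIT, MISS, MISS, L1-HIT, MISS, MISS, MISS, MISS, L1-HIT, L1-HIT, MISS, VC-HIT, VC-HIT]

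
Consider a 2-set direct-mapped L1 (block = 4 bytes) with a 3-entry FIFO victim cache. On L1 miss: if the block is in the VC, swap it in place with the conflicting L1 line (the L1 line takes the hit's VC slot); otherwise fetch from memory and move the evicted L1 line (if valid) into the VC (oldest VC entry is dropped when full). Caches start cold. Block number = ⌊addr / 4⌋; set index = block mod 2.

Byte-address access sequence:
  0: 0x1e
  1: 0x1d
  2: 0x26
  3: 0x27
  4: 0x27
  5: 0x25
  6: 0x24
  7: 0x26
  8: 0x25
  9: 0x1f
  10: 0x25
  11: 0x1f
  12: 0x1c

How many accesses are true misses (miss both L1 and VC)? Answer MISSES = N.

  [0] addr=0x1e blk=7 s=1: MISS | VC []
  [1] addr=0x1d blk=7 s=1: L1-HIT | VC []
  [2] addr=0x26 blk=9 s=1: MISS | VC [7]
  [3] addr=0x27 blk=9 s=1: L1-HIT | VC [7]
  [4] addr=0x27 blk=9 s=1: L1-HIT | VC [7]
  [5] addr=0x25 blk=9 s=1: L1-HIT | VC [7]
  [6] addr=0x24 blk=9 s=1: L1-HIT | VC [7]
  [7] addr=0x26 blk=9 s=1: L1-HIT | VC [7]
  [8] addr=0x25 blk=9 s=1: L1-HIT | VC [7]
  [9] addr=0x1f blk=7 s=1: VC-HIT | VC [9]
  [10] addr=0x25 blk=9 s=1: VC-HIT | VC [7]
  [11] addr=0x1f blk=7 s=1: VC-HIT | VC [9]
  [12] addr=0x1c blk=7 s=1: L1-HIT | VC [9]

MISSES = 2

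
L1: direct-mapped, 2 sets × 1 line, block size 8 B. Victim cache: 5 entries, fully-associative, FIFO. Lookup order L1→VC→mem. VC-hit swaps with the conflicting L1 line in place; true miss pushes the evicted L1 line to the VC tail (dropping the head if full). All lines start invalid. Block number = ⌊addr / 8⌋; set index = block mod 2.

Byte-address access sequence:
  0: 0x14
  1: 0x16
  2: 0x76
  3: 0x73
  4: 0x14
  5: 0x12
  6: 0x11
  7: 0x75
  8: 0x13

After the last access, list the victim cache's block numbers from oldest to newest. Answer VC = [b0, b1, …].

#0 0x14→b2/s0 MISS; vc=[]
#1 0x16→b2/s0 L1-HIT; vc=[]
#2 0x76→b14/s0 MISS; vc=[2]
#3 0x73→b14/s0 L1-HIT; vc=[2]
#4 0x14→b2/s0 VC-HIT; vc=[14]
#5 0x12→b2/s0 L1-HIT; vc=[14]
#6 0x11→b2/s0 L1-HIT; vc=[14]
#7 0x75→b14/s0 VC-HIT; vc=[2]
#8 0x13→b2/s0 VC-HIT; vc=[14]

VC = [14]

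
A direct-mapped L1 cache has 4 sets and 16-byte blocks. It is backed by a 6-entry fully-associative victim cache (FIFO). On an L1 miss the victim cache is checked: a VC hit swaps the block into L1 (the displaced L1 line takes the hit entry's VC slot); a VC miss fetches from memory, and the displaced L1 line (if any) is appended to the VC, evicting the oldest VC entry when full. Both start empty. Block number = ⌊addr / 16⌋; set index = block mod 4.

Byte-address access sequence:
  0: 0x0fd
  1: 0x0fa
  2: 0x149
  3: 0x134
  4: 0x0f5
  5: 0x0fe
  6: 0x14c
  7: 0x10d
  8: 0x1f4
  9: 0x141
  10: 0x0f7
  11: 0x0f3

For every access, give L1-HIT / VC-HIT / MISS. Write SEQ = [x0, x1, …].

SEQ = [MISS, L1-HIT, MISS, MISS, VC-HIT, L1-HIT, L1-HIT, MISS, MISS, VC-HIT, VC-HIT, L1-HIT]

0: 0xfd (blk 15, set 3) → MISS  vc=[]
1: 0xfa (blk 15, set 3) → L1-HIT  vc=[]
2: 0x149 (blk 20, set 0) → MISS  vc=[]
3: 0x134 (blk 19, set 3) → MISS  vc=[15]
4: 0xf5 (blk 15, set 3) → VC-HIT  vc=[19]
5: 0xfe (blk 15, set 3) → L1-HIT  vc=[19]
6: 0x14c (blk 20, set 0) → L1-HIT  vc=[19]
7: 0x10d (blk 16, set 0) → MISS  vc=[19, 20]
8: 0x1f4 (blk 31, set 3) → MISS  vc=[19, 20, 15]
9: 0x141 (blk 20, set 0) → VC-HIT  vc=[19, 16, 15]
10: 0xf7 (blk 15, set 3) → VC-HIT  vc=[19, 16, 31]
11: 0xf3 (blk 15, set 3) → L1-HIT  vc=[19, 16, 31]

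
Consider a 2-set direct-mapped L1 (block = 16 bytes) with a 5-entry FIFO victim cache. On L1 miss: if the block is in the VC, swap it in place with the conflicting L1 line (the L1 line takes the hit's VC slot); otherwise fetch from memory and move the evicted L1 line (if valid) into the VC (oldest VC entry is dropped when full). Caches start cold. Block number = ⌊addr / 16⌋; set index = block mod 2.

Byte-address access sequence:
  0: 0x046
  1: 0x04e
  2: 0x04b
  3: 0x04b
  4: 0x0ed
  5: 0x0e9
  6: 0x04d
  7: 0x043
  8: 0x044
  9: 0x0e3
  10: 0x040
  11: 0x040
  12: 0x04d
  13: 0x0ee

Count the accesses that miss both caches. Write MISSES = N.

0: 0x46 (blk 4, set 0) → MISS  vc=[]
1: 0x4e (blk 4, set 0) → L1-HIT  vc=[]
2: 0x4b (blk 4, set 0) → L1-HIT  vc=[]
3: 0x4b (blk 4, set 0) → L1-HIT  vc=[]
4: 0xed (blk 14, set 0) → MISS  vc=[4]
5: 0xe9 (blk 14, set 0) → L1-HIT  vc=[4]
6: 0x4d (blk 4, set 0) → VC-HIT  vc=[14]
7: 0x43 (blk 4, set 0) → L1-HIT  vc=[14]
8: 0x44 (blk 4, set 0) → L1-HIT  vc=[14]
9: 0xe3 (blk 14, set 0) → VC-HIT  vc=[4]
10: 0x40 (blk 4, set 0) → VC-HIT  vc=[14]
11: 0x40 (blk 4, set 0) → L1-HIT  vc=[14]
12: 0x4d (blk 4, set 0) → L1-HIT  vc=[14]
13: 0xee (blk 14, set 0) → VC-HIT  vc=[4]

MISSES = 2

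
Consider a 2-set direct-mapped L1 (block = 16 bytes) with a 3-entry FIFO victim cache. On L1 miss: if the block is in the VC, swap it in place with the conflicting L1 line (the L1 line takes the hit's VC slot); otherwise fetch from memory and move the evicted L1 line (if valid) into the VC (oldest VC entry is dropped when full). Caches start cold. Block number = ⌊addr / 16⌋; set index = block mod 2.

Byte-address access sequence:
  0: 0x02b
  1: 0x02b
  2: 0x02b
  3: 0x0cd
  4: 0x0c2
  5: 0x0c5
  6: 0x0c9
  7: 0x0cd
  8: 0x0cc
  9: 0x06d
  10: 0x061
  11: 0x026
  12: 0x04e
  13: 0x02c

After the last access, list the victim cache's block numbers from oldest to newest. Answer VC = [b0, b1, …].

VC = [6, 12, 4]

  [0] addr=0x2b blk=2 s=0: MISS | VC []
  [1] addr=0x2b blk=2 s=0: L1-HIT | VC []
  [2] addr=0x2b blk=2 s=0: L1-HIT | VC []
  [3] addr=0xcd blk=12 s=0: MISS | VC [2]
  [4] addr=0xc2 blk=12 s=0: L1-HIT | VC [2]
  [5] addr=0xc5 blk=12 s=0: L1-HIT | VC [2]
  [6] addr=0xc9 blk=12 s=0: L1-HIT | VC [2]
  [7] addr=0xcd blk=12 s=0: L1-HIT | VC [2]
  [8] addr=0xcc blk=12 s=0: L1-HIT | VC [2]
  [9] addr=0x6d blk=6 s=0: MISS | VC [2, 12]
  [10] addr=0x61 blk=6 s=0: L1-HIT | VC [2, 12]
  [11] addr=0x26 blk=2 s=0: VC-HIT | VC [6, 12]
  [12] addr=0x4e blk=4 s=0: MISS | VC [6, 12, 2]
  [13] addr=0x2c blk=2 s=0: VC-HIT | VC [6, 12, 4]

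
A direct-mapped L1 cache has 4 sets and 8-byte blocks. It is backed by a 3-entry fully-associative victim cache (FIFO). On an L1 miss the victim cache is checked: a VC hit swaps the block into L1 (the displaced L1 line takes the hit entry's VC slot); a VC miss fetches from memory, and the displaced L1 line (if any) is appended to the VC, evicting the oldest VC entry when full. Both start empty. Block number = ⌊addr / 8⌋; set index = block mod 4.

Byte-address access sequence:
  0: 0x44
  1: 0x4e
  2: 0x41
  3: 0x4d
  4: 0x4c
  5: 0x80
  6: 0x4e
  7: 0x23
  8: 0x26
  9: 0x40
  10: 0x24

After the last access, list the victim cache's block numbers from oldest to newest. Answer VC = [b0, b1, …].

VC = [8, 16]

0: 0x44 (blk 8, set 0) → MISS  vc=[]
1: 0x4e (blk 9, set 1) → MISS  vc=[]
2: 0x41 (blk 8, set 0) → L1-HIT  vc=[]
3: 0x4d (blk 9, set 1) → L1-HIT  vc=[]
4: 0x4c (blk 9, set 1) → L1-HIT  vc=[]
5: 0x80 (blk 16, set 0) → MISS  vc=[8]
6: 0x4e (blk 9, set 1) → L1-HIT  vc=[8]
7: 0x23 (blk 4, set 0) → MISS  vc=[8, 16]
8: 0x26 (blk 4, set 0) → L1-HIT  vc=[8, 16]
9: 0x40 (blk 8, set 0) → VC-HIT  vc=[4, 16]
10: 0x24 (blk 4, set 0) → VC-HIT  vc=[8, 16]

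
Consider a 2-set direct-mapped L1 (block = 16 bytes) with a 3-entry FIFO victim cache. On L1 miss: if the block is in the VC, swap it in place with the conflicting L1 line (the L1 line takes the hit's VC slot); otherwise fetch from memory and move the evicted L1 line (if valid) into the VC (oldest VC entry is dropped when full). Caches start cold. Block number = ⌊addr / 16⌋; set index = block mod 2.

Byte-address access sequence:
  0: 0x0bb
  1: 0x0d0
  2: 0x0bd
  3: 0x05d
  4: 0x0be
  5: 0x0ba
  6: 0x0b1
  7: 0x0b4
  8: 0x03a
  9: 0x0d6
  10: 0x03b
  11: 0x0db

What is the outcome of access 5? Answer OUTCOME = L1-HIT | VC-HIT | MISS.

0: 0xbb (blk 11, set 1) → MISS  vc=[]
1: 0xd0 (blk 13, set 1) → MISS  vc=[11]
2: 0xbd (blk 11, set 1) → VC-HIT  vc=[13]
3: 0x5d (blk 5, set 1) → MISS  vc=[13, 11]
4: 0xbe (blk 11, set 1) → VC-HIT  vc=[13, 5]
5: 0xba (blk 11, set 1) → L1-HIT  vc=[13, 5]
6: 0xb1 (blk 11, set 1) → L1-HIT  vc=[13, 5]
7: 0xb4 (blk 11, set 1) → L1-HIT  vc=[13, 5]
8: 0x3a (blk 3, set 1) → MISS  vc=[13, 5, 11]
9: 0xd6 (blk 13, set 1) → VC-HIT  vc=[3, 5, 11]
10: 0x3b (blk 3, set 1) → VC-HIT  vc=[13, 5, 11]
11: 0xdb (blk 13, set 1) → VC-HIT  vc=[3, 5, 11]

OUTCOME = L1-HIT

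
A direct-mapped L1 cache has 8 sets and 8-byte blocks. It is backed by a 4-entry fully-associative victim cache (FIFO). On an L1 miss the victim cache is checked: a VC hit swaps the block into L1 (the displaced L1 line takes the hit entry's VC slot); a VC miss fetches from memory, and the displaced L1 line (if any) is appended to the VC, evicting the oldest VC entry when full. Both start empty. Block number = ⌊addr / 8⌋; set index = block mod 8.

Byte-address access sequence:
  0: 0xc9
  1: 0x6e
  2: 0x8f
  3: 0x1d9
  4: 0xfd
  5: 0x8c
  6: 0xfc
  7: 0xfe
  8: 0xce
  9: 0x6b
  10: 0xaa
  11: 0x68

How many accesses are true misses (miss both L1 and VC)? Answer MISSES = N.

MISSES = 6

0: 0xc9 (blk 25, set 1) → MISS  vc=[]
1: 0x6e (blk 13, set 5) → MISS  vc=[]
2: 0x8f (blk 17, set 1) → MISS  vc=[25]
3: 0x1d9 (blk 59, set 3) → MISS  vc=[25]
4: 0xfd (blk 31, set 7) → MISS  vc=[25]
5: 0x8c (blk 17, set 1) → L1-HIT  vc=[25]
6: 0xfc (blk 31, set 7) → L1-HIT  vc=[25]
7: 0xfe (blk 31, set 7) → L1-HIT  vc=[25]
8: 0xce (blk 25, set 1) → VC-HIT  vc=[17]
9: 0x6b (blk 13, set 5) → L1-HIT  vc=[17]
10: 0xaa (blk 21, set 5) → MISS  vc=[17, 13]
11: 0x68 (blk 13, set 5) → VC-HIT  vc=[17, 21]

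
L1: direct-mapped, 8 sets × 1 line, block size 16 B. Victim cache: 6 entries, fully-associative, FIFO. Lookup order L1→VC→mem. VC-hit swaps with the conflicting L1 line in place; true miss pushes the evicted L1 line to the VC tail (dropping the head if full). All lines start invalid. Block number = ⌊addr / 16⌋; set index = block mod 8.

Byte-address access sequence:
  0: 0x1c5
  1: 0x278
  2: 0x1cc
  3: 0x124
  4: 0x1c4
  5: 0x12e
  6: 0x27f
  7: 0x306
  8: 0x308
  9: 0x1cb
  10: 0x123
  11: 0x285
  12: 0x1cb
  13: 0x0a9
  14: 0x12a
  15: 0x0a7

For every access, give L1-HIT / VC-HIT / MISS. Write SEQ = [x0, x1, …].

SEQ = [MISS, MISS, L1-HIT, MISS, L1-HIT, L1-HIT, L1-HIT, MISS, L1-HIT, L1-HIT, L1-HIT, MISS, L1-HIT, MISS, VC-HIT, VC-HIT]

#0 0x1c5→b28/s4 MISS; vc=[]
#1 0x278→b39/s7 MISS; vc=[]
#2 0x1cc→b28/s4 L1-HIT; vc=[]
#3 0x124→b18/s2 MISS; vc=[]
#4 0x1c4→b28/s4 L1-HIT; vc=[]
#5 0x12e→b18/s2 L1-HIT; vc=[]
#6 0x27f→b39/s7 L1-HIT; vc=[]
#7 0x306→b48/s0 MISS; vc=[]
#8 0x308→b48/s0 L1-HIT; vc=[]
#9 0x1cb→b28/s4 L1-HIT; vc=[]
#10 0x123→b18/s2 L1-HIT; vc=[]
#11 0x285→b40/s0 MISS; vc=[48]
#12 0x1cb→b28/s4 L1-HIT; vc=[48]
#13 0xa9→b10/s2 MISS; vc=[48,18]
#14 0x12a→b18/s2 VC-HIT; vc=[48,10]
#15 0xa7→b10/s2 VC-HIT; vc=[48,18]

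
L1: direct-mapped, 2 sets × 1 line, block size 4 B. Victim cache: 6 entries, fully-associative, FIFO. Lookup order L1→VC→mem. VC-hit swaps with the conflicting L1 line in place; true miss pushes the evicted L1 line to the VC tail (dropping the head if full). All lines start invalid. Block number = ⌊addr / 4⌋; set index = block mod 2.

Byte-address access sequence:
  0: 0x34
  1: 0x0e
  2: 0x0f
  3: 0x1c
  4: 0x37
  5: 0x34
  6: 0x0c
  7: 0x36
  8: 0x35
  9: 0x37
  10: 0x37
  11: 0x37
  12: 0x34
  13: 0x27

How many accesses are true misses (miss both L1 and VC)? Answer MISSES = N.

MISSES = 4

#0 0x34→b13/s1 MISS; vc=[]
#1 0xe→b3/s1 MISS; vc=[13]
#2 0xf→b3/s1 L1-HIT; vc=[13]
#3 0x1c→b7/s1 MISS; vc=[13,3]
#4 0x37→b13/s1 VC-HIT; vc=[7,3]
#5 0x34→b13/s1 L1-HIT; vc=[7,3]
#6 0xc→b3/s1 VC-HIT; vc=[7,13]
#7 0x36→b13/s1 VC-HIT; vc=[7,3]
#8 0x35→b13/s1 L1-HIT; vc=[7,3]
#9 0x37→b13/s1 L1-HIT; vc=[7,3]
#10 0x37→b13/s1 L1-HIT; vc=[7,3]
#11 0x37→b13/s1 L1-HIT; vc=[7,3]
#12 0x34→b13/s1 L1-HIT; vc=[7,3]
#13 0x27→b9/s1 MISS; vc=[7,3,13]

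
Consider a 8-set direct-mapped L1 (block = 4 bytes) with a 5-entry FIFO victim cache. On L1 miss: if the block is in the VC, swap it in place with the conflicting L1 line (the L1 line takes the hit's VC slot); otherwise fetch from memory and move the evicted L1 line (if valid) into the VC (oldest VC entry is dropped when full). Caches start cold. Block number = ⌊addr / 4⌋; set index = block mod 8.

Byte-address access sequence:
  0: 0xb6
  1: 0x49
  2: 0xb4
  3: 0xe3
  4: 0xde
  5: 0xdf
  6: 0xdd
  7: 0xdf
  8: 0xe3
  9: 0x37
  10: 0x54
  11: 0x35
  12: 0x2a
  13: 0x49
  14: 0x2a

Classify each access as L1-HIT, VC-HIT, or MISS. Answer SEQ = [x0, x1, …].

SEQ = [MISS, MISS, L1-HIT, MISS, MISS, L1-HIT, L1-HIT, L1-HIT, L1-HIT, MISS, MISS, VC-HIT, MISS, VC-HIT, VC-HIT]

#0 0xb6→b45/s5 MISS; vc=[]
#1 0x49→b18/s2 MISS; vc=[]
#2 0xb4→b45/s5 L1-HIT; vc=[]
#3 0xe3→b56/s0 MISS; vc=[]
#4 0xde→b55/s7 MISS; vc=[]
#5 0xdf→b55/s7 L1-HIT; vc=[]
#6 0xdd→b55/s7 L1-HIT; vc=[]
#7 0xdf→b55/s7 L1-HIT; vc=[]
#8 0xe3→b56/s0 L1-HIT; vc=[]
#9 0x37→b13/s5 MISS; vc=[45]
#10 0x54→b21/s5 MISS; vc=[45,13]
#11 0x35→b13/s5 VC-HIT; vc=[45,21]
#12 0x2a→b10/s2 MISS; vc=[45,21,18]
#13 0x49→b18/s2 VC-HIT; vc=[45,21,10]
#14 0x2a→b10/s2 VC-HIT; vc=[45,21,18]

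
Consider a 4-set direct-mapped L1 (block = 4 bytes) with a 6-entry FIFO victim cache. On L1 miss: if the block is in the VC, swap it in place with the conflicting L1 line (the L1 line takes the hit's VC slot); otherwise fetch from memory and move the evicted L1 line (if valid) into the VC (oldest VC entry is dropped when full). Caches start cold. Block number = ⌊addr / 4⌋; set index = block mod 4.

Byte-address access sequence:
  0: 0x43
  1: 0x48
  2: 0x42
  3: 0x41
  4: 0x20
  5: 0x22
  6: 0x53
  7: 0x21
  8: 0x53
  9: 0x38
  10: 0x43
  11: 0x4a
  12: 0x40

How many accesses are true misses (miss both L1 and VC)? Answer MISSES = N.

0: 0x43 (blk 16, set 0) → MISS  vc=[]
1: 0x48 (blk 18, set 2) → MISS  vc=[]
2: 0x42 (blk 16, set 0) → L1-HIT  vc=[]
3: 0x41 (blk 16, set 0) → L1-HIT  vc=[]
4: 0x20 (blk 8, set 0) → MISS  vc=[16]
5: 0x22 (blk 8, set 0) → L1-HIT  vc=[16]
6: 0x53 (blk 20, set 0) → MISS  vc=[16, 8]
7: 0x21 (blk 8, set 0) → VC-HIT  vc=[16, 20]
8: 0x53 (blk 20, set 0) → VC-HIT  vc=[16, 8]
9: 0x38 (blk 14, set 2) → MISS  vc=[16, 8, 18]
10: 0x43 (blk 16, set 0) → VC-HIT  vc=[20, 8, 18]
11: 0x4a (blk 18, set 2) → VC-HIT  vc=[20, 8, 14]
12: 0x40 (blk 16, set 0) → L1-HIT  vc=[20, 8, 14]

MISSES = 5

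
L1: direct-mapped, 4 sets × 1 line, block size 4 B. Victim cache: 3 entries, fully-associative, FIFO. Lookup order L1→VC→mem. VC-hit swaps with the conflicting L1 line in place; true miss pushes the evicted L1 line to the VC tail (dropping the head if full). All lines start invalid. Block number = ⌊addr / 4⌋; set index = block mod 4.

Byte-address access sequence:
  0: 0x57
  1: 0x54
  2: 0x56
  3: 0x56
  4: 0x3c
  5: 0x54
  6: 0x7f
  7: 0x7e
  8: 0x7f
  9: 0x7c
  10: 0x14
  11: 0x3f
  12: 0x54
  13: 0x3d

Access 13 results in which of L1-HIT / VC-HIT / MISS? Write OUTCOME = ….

#0 0x57→b21/s1 MISS; vc=[]
#1 0x54→b21/s1 L1-HIT; vc=[]
#2 0x56→b21/s1 L1-HIT; vc=[]
#3 0x56→b21/s1 L1-HIT; vc=[]
#4 0x3c→b15/s3 MISS; vc=[]
#5 0x54→b21/s1 L1-HIT; vc=[]
#6 0x7f→b31/s3 MISS; vc=[15]
#7 0x7e→b31/s3 L1-HIT; vc=[15]
#8 0x7f→b31/s3 L1-HIT; vc=[15]
#9 0x7c→b31/s3 L1-HIT; vc=[15]
#10 0x14→b5/s1 MISS; vc=[15,21]
#11 0x3f→b15/s3 VC-HIT; vc=[31,21]
#12 0x54→b21/s1 VC-HIT; vc=[31,5]
#13 0x3d→b15/s3 L1-HIT; vc=[31,5]

OUTCOME = L1-HIT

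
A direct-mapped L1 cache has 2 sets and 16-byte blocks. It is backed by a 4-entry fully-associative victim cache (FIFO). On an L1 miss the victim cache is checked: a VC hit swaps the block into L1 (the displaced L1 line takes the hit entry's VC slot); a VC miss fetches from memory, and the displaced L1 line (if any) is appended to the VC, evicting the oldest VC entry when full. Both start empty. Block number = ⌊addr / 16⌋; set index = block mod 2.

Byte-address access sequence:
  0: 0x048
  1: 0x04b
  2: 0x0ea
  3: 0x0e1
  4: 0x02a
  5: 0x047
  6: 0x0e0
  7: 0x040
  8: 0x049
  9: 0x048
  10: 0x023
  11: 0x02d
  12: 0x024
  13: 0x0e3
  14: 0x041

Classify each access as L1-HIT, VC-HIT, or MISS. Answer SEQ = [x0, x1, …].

0: 0x48 (blk 4, set 0) → MISS  vc=[]
1: 0x4b (blk 4, set 0) → L1-HIT  vc=[]
2: 0xea (blk 14, set 0) → MISS  vc=[4]
3: 0xe1 (blk 14, set 0) → L1-HIT  vc=[4]
4: 0x2a (blk 2, set 0) → MISS  vc=[4, 14]
5: 0x47 (blk 4, set 0) → VC-HIT  vc=[2, 14]
6: 0xe0 (blk 14, set 0) → VC-HIT  vc=[2, 4]
7: 0x40 (blk 4, set 0) → VC-HIT  vc=[2, 14]
8: 0x49 (blk 4, set 0) → L1-HIT  vc=[2, 14]
9: 0x48 (blk 4, set 0) → L1-HIT  vc=[2, 14]
10: 0x23 (blk 2, set 0) → VC-HIT  vc=[4, 14]
11: 0x2d (blk 2, set 0) → L1-HIT  vc=[4, 14]
12: 0x24 (blk 2, set 0) → L1-HIT  vc=[4, 14]
13: 0xe3 (blk 14, set 0) → VC-HIT  vc=[4, 2]
14: 0x41 (blk 4, set 0) → VC-HIT  vc=[14, 2]

SEQ = [MISS, L1-HIT, MISS, L1-HIT, MISS, VC-HIT, VC-HIT, VC-HIT, L1-HIT, L1-HIT, VC-HIT, L1-HIT, L1-HIT, VC-HIT, VC-HIT]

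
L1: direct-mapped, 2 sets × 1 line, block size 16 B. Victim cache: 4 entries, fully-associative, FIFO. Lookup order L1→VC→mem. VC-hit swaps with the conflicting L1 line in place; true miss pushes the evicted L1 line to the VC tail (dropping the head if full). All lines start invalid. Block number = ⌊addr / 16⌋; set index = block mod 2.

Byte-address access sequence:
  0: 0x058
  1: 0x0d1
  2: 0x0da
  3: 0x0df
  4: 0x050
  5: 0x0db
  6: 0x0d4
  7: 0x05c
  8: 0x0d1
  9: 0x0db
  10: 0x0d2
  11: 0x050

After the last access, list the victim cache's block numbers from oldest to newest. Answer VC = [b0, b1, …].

0: 0x58 (blk 5, set 1) → MISS  vc=[]
1: 0xd1 (blk 13, set 1) → MISS  vc=[5]
2: 0xda (blk 13, set 1) → L1-HIT  vc=[5]
3: 0xdf (blk 13, set 1) → L1-HIT  vc=[5]
4: 0x50 (blk 5, set 1) → VC-HIT  vc=[13]
5: 0xdb (blk 13, set 1) → VC-HIT  vc=[5]
6: 0xd4 (blk 13, set 1) → L1-HIT  vc=[5]
7: 0x5c (blk 5, set 1) → VC-HIT  vc=[13]
8: 0xd1 (blk 13, set 1) → VC-HIT  vc=[5]
9: 0xdb (blk 13, set 1) → L1-HIT  vc=[5]
10: 0xd2 (blk 13, set 1) → L1-HIT  vc=[5]
11: 0x50 (blk 5, set 1) → VC-HIT  vc=[13]

VC = [13]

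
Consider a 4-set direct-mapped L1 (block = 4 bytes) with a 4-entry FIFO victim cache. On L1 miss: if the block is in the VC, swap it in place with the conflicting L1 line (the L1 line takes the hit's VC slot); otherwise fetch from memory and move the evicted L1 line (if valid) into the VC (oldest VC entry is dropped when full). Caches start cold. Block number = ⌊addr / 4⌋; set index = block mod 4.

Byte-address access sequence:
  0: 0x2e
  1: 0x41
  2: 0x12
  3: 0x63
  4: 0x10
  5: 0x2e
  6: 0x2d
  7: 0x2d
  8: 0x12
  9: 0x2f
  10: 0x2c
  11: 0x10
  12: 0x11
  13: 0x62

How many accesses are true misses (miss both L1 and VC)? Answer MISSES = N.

MISSES = 4

#0 0x2e→b11/s3 MISS; vc=[]
#1 0x41→b16/s0 MISS; vc=[]
#2 0x12→b4/s0 MISS; vc=[16]
#3 0x63→b24/s0 MISS; vc=[16,4]
#4 0x10→b4/s0 VC-HIT; vc=[16,24]
#5 0x2e→b11/s3 L1-HIT; vc=[16,24]
#6 0x2d→b11/s3 L1-HIT; vc=[16,24]
#7 0x2d→b11/s3 L1-HIT; vc=[16,24]
#8 0x12→b4/s0 L1-HIT; vc=[16,24]
#9 0x2f→b11/s3 L1-HIT; vc=[16,24]
#10 0x2c→b11/s3 L1-HIT; vc=[16,24]
#11 0x10→b4/s0 L1-HIT; vc=[16,24]
#12 0x11→b4/s0 L1-HIT; vc=[16,24]
#13 0x62→b24/s0 VC-HIT; vc=[16,4]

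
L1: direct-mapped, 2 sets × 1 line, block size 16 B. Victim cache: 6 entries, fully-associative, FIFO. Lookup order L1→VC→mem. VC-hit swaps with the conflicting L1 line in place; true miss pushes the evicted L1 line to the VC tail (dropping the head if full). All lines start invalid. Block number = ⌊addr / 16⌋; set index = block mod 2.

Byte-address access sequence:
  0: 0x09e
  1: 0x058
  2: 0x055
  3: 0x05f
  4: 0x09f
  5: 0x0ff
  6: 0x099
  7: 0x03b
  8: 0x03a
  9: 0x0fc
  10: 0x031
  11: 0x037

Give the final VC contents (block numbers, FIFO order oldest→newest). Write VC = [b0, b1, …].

0: 0x9e (blk 9, set 1) → MISS  vc=[]
1: 0x58 (blk 5, set 1) → MISS  vc=[9]
2: 0x55 (blk 5, set 1) → L1-HIT  vc=[9]
3: 0x5f (blk 5, set 1) → L1-HIT  vc=[9]
4: 0x9f (blk 9, set 1) → VC-HIT  vc=[5]
5: 0xff (blk 15, set 1) → MISS  vc=[5, 9]
6: 0x99 (blk 9, set 1) → VC-HIT  vc=[5, 15]
7: 0x3b (blk 3, set 1) → MISS  vc=[5, 15, 9]
8: 0x3a (blk 3, set 1) → L1-HIT  vc=[5, 15, 9]
9: 0xfc (blk 15, set 1) → VC-HIT  vc=[5, 3, 9]
10: 0x31 (blk 3, set 1) → VC-HIT  vc=[5, 15, 9]
11: 0x37 (blk 3, set 1) → L1-HIT  vc=[5, 15, 9]

VC = [5, 15, 9]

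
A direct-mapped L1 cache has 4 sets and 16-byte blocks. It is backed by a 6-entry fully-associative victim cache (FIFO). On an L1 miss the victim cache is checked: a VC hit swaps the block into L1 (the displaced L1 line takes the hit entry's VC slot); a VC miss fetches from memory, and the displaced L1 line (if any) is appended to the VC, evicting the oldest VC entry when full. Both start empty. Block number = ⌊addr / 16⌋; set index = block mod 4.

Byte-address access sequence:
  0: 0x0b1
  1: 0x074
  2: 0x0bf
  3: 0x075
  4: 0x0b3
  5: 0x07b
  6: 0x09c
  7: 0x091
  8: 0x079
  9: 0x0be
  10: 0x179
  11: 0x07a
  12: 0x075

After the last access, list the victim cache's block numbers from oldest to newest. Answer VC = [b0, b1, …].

#0 0xb1→b11/s3 MISS; vc=[]
#1 0x74→b7/s3 MISS; vc=[11]
#2 0xbf→b11/s3 VC-HIT; vc=[7]
#3 0x75→b7/s3 VC-HIT; vc=[11]
#4 0xb3→b11/s3 VC-HIT; vc=[7]
#5 0x7b→b7/s3 VC-HIT; vc=[11]
#6 0x9c→b9/s1 MISS; vc=[11]
#7 0x91→b9/s1 L1-HIT; vc=[11]
#8 0x79→b7/s3 L1-HIT; vc=[11]
#9 0xbe→b11/s3 VC-HIT; vc=[7]
#10 0x179→b23/s3 MISS; vc=[7,11]
#11 0x7a→b7/s3 VC-HIT; vc=[23,11]
#12 0x75→b7/s3 L1-HIT; vc=[23,11]

VC = [23, 11]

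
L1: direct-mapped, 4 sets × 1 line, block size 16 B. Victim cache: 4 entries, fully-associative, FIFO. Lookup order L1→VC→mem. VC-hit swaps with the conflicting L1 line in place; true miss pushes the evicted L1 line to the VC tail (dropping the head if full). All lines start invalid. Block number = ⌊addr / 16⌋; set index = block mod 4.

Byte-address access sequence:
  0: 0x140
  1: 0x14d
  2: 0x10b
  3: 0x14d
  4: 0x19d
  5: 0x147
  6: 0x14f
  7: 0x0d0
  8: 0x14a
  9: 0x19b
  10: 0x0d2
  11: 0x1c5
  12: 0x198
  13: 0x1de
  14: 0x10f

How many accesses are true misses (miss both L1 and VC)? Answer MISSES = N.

MISSES = 6

  [0] addr=0x140 blk=20 s=0: MISS | VC []
  [1] addr=0x14d blk=20 s=0: L1-HIT | VC []
  [2] addr=0x10b blk=16 s=0: MISS | VC [20]
  [3] addr=0x14d blk=20 s=0: VC-HIT | VC [16]
  [4] addr=0x19d blk=25 s=1: MISS | VC [16]
  [5] addr=0x147 blk=20 s=0: L1-HIT | VC [16]
  [6] addr=0x14f blk=20 s=0: L1-HIT | VC [16]
  [7] addr=0xd0 blk=13 s=1: MISS | VC [16, 25]
  [8] addr=0x14a blk=20 s=0: L1-HIT | VC [16, 25]
  [9] addr=0x19b blk=25 s=1: VC-HIT | VC [16, 13]
  [10] addr=0xd2 blk=13 s=1: VC-HIT | VC [16, 25]
  [11] addr=0x1c5 blk=28 s=0: MISS | VC [16, 25, 20]
  [12] addr=0x198 blk=25 s=1: VC-HIT | VC [16, 13, 20]
  [13] addr=0x1de blk=29 s=1: MISS | VC [16, 13, 20, 25]
  [14] addr=0x10f blk=16 s=0: VC-HIT | VC [28, 13, 20, 25]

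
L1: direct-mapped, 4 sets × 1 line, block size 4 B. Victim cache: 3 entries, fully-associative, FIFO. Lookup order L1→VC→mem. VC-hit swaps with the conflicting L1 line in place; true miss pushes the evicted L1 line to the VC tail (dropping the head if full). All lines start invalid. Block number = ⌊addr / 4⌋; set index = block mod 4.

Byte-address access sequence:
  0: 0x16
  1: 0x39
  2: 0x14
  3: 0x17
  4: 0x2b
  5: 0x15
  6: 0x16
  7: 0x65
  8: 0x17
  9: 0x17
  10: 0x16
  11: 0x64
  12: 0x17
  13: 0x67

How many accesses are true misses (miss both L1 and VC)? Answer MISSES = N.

#0 0x16→b5/s1 MISS; vc=[]
#1 0x39→b14/s2 MISS; vc=[]
#2 0x14→b5/s1 L1-HIT; vc=[]
#3 0x17→b5/s1 L1-HIT; vc=[]
#4 0x2b→b10/s2 MISS; vc=[14]
#5 0x15→b5/s1 L1-HIT; vc=[14]
#6 0x16→b5/s1 L1-HIT; vc=[14]
#7 0x65→b25/s1 MISS; vc=[14,5]
#8 0x17→b5/s1 VC-HIT; vc=[14,25]
#9 0x17→b5/s1 L1-HIT; vc=[14,25]
#10 0x16→b5/s1 L1-HIT; vc=[14,25]
#11 0x64→b25/s1 VC-HIT; vc=[14,5]
#12 0x17→b5/s1 VC-HIT; vc=[14,25]
#13 0x67→b25/s1 VC-HIT; vc=[14,5]

MISSES = 4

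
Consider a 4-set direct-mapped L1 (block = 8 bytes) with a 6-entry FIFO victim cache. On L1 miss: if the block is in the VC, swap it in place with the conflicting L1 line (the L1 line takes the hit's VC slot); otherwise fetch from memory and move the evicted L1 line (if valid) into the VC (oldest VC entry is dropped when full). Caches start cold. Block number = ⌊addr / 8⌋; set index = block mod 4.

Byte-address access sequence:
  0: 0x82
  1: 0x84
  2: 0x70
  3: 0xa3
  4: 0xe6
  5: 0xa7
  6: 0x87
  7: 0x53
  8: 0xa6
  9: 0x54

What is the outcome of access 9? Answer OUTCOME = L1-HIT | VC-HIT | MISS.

OUTCOME = L1-HIT

0: 0x82 (blk 16, set 0) → MISS  vc=[]
1: 0x84 (blk 16, set 0) → L1-HIT  vc=[]
2: 0x70 (blk 14, set 2) → MISS  vc=[]
3: 0xa3 (blk 20, set 0) → MISS  vc=[16]
4: 0xe6 (blk 28, set 0) → MISS  vc=[16, 20]
5: 0xa7 (blk 20, set 0) → VC-HIT  vc=[16, 28]
6: 0x87 (blk 16, set 0) → VC-HIT  vc=[20, 28]
7: 0x53 (blk 10, set 2) → MISS  vc=[20, 28, 14]
8: 0xa6 (blk 20, set 0) → VC-HIT  vc=[16, 28, 14]
9: 0x54 (blk 10, set 2) → L1-HIT  vc=[16, 28, 14]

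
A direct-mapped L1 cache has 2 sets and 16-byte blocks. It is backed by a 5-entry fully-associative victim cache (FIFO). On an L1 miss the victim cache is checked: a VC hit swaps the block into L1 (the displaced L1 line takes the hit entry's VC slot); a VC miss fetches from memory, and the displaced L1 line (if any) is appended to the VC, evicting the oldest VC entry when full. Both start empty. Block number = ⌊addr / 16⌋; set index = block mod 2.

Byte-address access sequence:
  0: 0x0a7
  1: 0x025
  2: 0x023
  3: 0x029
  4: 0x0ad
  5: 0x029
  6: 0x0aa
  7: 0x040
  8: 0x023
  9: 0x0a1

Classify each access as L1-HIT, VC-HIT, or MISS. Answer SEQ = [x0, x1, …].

0: 0xa7 (blk 10, set 0) → MISS  vc=[]
1: 0x25 (blk 2, set 0) → MISS  vc=[10]
2: 0x23 (blk 2, set 0) → L1-HIT  vc=[10]
3: 0x29 (blk 2, set 0) → L1-HIT  vc=[10]
4: 0xad (blk 10, set 0) → VC-HIT  vc=[2]
5: 0x29 (blk 2, set 0) → VC-HIT  vc=[10]
6: 0xaa (blk 10, set 0) → VC-HIT  vc=[2]
7: 0x40 (blk 4, set 0) → MISS  vc=[2, 10]
8: 0x23 (blk 2, set 0) → VC-HIT  vc=[4, 10]
9: 0xa1 (blk 10, set 0) → VC-HIT  vc=[4, 2]

SEQ = [MISS, MISS, L1-HIT, L1-HIT, VC-HIT, VC-HIT, VC-HIT, MISS, VC-HIT, VC-HIT]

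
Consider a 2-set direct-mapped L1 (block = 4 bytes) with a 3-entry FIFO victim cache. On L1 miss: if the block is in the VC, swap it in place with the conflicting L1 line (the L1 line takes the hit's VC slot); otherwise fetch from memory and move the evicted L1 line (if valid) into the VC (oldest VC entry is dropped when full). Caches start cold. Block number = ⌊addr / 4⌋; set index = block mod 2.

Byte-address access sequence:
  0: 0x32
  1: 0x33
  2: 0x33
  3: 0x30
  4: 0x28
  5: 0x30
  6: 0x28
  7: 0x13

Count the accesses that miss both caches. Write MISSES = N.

#0 0x32→b12/s0 MISS; vc=[]
#1 0x33→b12/s0 L1-HIT; vc=[]
#2 0x33→b12/s0 L1-HIT; vc=[]
#3 0x30→b12/s0 L1-HIT; vc=[]
#4 0x28→b10/s0 MISS; vc=[12]
#5 0x30→b12/s0 VC-HIT; vc=[10]
#6 0x28→b10/s0 VC-HIT; vc=[12]
#7 0x13→b4/s0 MISS; vc=[12,10]

MISSES = 3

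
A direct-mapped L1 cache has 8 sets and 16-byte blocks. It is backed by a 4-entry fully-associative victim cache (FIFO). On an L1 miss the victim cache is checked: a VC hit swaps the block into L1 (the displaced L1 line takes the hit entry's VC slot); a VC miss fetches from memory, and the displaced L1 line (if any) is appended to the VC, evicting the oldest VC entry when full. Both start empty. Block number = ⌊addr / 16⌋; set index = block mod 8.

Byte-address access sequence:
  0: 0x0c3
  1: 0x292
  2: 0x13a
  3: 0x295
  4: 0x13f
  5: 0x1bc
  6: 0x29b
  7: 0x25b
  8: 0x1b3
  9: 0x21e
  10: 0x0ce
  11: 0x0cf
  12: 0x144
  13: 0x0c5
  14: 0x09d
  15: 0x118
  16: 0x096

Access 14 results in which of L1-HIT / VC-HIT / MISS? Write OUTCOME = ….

#0 0xc3→b12/s4 MISS; vc=[]
#1 0x292→b41/s1 MISS; vc=[]
#2 0x13a→b19/s3 MISS; vc=[]
#3 0x295→b41/s1 L1-HIT; vc=[]
#4 0x13f→b19/s3 L1-HIT; vc=[]
#5 0x1bc→b27/s3 MISS; vc=[19]
#6 0x29b→b41/s1 L1-HIT; vc=[19]
#7 0x25b→b37/s5 MISS; vc=[19]
#8 0x1b3→b27/s3 L1-HIT; vc=[19]
#9 0x21e→b33/s1 MISS; vc=[19,41]
#10 0xce→b12/s4 L1-HIT; vc=[19,41]
#11 0xcf→b12/s4 L1-HIT; vc=[19,41]
#12 0x144→b20/s4 MISS; vc=[19,41,12]
#13 0xc5→b12/s4 VC-HIT; vc=[19,41,20]
#14 0x9d→b9/s1 MISS; vc=[19,41,20,33]
#15 0x118→b17/s1 MISS; vc=[41,20,33,9]
#16 0x96→b9/s1 VC-HIT; vc=[41,20,33,17]

OUTCOME = MISS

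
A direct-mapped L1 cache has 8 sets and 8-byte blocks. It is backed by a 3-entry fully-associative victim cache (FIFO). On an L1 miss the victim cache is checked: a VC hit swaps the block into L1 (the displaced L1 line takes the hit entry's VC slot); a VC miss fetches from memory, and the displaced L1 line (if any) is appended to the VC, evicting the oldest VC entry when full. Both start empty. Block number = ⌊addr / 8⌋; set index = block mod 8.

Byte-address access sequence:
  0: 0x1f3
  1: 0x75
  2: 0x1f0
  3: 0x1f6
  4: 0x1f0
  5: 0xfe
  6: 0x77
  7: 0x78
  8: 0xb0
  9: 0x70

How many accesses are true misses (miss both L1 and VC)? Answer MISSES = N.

MISSES = 5

#0 0x1f3→b62/s6 MISS; vc=[]
#1 0x75→b14/s6 MISS; vc=[62]
#2 0x1f0→b62/s6 VC-HIT; vc=[14]
#3 0x1f6→b62/s6 L1-HIT; vc=[14]
#4 0x1f0→b62/s6 L1-HIT; vc=[14]
#5 0xfe→b31/s7 MISS; vc=[14]
#6 0x77→b14/s6 VC-HIT; vc=[62]
#7 0x78→b15/s7 MISS; vc=[62,31]
#8 0xb0→b22/s6 MISS; vc=[62,31,14]
#9 0x70→b14/s6 VC-HIT; vc=[62,31,22]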